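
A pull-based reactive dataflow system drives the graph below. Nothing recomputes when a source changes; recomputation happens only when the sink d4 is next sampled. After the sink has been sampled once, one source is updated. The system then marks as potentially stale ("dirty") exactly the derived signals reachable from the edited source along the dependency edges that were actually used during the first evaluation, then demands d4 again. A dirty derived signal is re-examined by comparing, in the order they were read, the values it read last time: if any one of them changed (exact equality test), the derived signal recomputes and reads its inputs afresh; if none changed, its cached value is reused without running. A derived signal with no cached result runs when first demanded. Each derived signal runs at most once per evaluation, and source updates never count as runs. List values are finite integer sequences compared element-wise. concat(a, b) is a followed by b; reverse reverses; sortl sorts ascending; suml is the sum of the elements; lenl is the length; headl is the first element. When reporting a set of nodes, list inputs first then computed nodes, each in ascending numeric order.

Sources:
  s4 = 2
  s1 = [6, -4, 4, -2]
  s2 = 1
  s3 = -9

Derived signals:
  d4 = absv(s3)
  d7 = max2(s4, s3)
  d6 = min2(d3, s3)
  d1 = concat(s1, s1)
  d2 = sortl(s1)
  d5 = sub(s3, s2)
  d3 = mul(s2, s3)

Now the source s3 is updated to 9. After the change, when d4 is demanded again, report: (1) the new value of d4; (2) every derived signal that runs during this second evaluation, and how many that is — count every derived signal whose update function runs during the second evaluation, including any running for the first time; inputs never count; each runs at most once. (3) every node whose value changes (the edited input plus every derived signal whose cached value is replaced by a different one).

New value of d4: 9.
Derived signals that run: d4 — 1 in total.
Values that change: s3.

First evaluation (everything demanded from the output):
  d4 = absv(-9) = 9

Propagation after the edit:
  d4: runs — s3 -9->9; result 9 (same value as before).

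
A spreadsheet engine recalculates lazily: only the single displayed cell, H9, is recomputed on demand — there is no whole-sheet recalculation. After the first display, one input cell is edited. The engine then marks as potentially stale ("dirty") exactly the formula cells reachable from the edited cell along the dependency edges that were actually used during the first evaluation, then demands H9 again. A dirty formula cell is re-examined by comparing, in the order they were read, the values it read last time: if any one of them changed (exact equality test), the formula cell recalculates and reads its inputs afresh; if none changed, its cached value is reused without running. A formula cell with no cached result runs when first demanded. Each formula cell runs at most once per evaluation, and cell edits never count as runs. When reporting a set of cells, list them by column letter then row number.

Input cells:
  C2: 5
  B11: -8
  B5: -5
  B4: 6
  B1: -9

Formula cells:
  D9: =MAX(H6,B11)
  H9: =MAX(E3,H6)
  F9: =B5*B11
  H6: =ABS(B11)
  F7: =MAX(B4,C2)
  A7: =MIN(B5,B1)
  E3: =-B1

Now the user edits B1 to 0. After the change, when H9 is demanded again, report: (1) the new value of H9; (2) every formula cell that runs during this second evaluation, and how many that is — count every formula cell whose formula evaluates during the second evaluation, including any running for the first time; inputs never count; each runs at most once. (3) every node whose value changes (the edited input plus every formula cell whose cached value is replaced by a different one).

New value of H9: 8.
Formula cells that run: E3, H9 — 2 in total.
Values that change: B1, E3, H9.

First evaluation (everything demanded from the output):
  E3 = -(-9) = 9
  H6 = ABS(-8) = 8
  H9 = MAX(9, 8) = 9

Propagation after the edit:
  E3: runs — B1 -9->0; result 0.
  H9: runs — E3 9->0; result 8.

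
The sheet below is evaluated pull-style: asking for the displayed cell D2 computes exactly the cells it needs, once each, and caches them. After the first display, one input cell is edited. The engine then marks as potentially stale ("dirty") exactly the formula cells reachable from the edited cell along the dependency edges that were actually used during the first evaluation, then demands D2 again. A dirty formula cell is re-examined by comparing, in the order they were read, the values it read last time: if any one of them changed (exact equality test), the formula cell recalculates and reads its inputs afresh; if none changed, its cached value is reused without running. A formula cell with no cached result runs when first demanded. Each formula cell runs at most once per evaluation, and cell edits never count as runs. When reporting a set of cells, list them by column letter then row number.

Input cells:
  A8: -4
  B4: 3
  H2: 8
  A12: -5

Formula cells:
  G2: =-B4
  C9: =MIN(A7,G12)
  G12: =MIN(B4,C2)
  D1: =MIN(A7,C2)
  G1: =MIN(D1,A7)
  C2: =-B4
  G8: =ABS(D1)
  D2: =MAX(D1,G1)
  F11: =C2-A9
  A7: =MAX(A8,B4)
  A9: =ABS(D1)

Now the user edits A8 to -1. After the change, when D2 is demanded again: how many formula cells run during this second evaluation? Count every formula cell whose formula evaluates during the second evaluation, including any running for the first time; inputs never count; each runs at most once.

1 formula cells run: A7.
Note the absorption at A7: it re-runs yet its value is the same, leaving the output's value untouched.

First demand of the output computes:
  A7 = MAX(-4, 3) = 3
  C2 = -(3) = -3
  D1 = MIN(3, -3) = -3
  G1 = MIN(-3, 3) = -3
  D2 = MAX(-3, -3) = -3

After the edit, cleaning proceeds:
  A7: a read changed (A8 -4->-1) — executes, giving 3 — identical to its old value.
  D1: dirty, but its reads are unchanged (A7 unchanged, C2 unchanged); cached -3 stands.
  G1: dirty, but its reads are unchanged (D1 unchanged, A7 unchanged); cached -3 stands.
  D2: dirty, but its reads are unchanged (D1 unchanged, G1 unchanged); cached -3 stands.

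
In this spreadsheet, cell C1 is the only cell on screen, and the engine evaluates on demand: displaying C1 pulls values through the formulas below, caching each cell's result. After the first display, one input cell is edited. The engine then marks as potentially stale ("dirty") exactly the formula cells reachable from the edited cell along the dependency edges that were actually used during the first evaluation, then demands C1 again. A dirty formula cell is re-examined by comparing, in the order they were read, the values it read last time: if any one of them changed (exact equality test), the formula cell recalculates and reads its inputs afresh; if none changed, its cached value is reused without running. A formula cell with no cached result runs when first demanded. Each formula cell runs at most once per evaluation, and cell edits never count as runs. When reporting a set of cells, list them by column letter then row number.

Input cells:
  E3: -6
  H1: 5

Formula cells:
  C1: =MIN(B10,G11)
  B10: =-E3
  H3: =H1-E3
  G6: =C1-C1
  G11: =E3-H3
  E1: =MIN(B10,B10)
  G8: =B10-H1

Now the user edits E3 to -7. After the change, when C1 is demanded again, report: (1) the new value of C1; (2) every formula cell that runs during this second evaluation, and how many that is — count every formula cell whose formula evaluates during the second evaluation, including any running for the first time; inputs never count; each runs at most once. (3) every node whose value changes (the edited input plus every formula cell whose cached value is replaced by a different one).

Initial pass — values computed on the first demand:
  B10 = -(-6) = 6
  H3 = 5 - -6 = 11
  G11 = -6 - 11 = -17
  C1 = MIN(6, -17) = -17

Second demand — change propagation:
  B10: re-runs because E3 -6->-7; new result 7.
  H3: re-runs because E3 -6->-7; new result 12.
  G11: re-runs because E3 -6->-7; H3 11->12; new result -19.
  C1: re-runs because B10 6->7; G11 -17->-19; new result -19.

C1 now evaluates to -19.
Run set: B10, C1, G11, H3 (4 run).
Changed values: B10, C1, E3, G11, H3.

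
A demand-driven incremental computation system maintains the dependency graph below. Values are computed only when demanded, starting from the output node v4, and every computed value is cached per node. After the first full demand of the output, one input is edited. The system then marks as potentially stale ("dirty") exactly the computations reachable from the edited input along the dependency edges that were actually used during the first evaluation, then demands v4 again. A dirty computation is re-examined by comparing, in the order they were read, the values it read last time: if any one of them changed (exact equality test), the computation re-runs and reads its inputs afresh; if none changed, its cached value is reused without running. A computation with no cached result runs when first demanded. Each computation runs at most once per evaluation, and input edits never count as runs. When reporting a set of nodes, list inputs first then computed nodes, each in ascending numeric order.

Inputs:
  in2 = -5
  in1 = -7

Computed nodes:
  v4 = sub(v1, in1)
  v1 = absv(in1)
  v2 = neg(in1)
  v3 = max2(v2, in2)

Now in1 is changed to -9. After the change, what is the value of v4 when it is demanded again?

First evaluation (everything demanded from the output):
  v1 = absv(-7) = 7
  v4 = sub(7, -7) = 14

Propagation after the edit:
  v1: runs — in1 -7->-9; result 9.
  v4: runs — v1 7->9; in1 -7->-9; result 18.

New value of v4: 18.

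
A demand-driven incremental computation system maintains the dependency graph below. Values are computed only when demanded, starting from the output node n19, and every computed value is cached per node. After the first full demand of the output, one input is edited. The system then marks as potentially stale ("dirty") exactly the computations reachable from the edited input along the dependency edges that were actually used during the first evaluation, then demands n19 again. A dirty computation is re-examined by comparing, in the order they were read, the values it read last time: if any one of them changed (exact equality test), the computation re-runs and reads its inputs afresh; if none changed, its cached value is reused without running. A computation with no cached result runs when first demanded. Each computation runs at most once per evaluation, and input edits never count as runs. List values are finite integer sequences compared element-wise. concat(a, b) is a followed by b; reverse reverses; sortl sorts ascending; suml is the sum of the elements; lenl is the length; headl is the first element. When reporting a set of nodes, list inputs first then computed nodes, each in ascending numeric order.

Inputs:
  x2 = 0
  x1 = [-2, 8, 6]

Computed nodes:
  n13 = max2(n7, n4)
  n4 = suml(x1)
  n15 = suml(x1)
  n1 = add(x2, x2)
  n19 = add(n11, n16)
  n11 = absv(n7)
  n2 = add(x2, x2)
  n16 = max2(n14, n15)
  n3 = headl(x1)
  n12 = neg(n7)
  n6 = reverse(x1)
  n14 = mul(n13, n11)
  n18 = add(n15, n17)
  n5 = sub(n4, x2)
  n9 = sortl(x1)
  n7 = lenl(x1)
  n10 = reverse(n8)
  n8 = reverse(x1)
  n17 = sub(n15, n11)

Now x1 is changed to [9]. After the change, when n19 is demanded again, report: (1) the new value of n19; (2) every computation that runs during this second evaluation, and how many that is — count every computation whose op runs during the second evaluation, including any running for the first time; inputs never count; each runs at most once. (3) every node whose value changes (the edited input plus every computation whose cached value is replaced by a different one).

First evaluation (everything demanded from the output):
  n4 = suml([-2, 8, 6]) = 12
  n7 = lenl([-2, 8, 6]) = 3
  n11 = absv(3) = 3
  n13 = max2(3, 12) = 12
  n14 = mul(12, 3) = 36
  n15 = suml([-2, 8, 6]) = 12
  n16 = max2(36, 12) = 36
  n19 = add(3, 36) = 39

Propagation after the edit:
  n4: runs — x1 [-2, 8, 6]->[9]; result 9.
  n7: runs — x1 [-2, 8, 6]->[9]; result 1.
  n11: runs — n7 3->1; result 1.
  n13: runs — n7 3->1; n4 12->9; result 9.
  n14: runs — n13 12->9; n11 3->1; result 9.
  n15: runs — x1 [-2, 8, 6]->[9]; result 9.
  n16: runs — n14 36->9; n15 12->9; result 9.
  n19: runs — n11 3->1; n16 36->9; result 10.

New value of n19: 10.
Computations that run: n4, n7, n11, n13, n14, n15, n16, n19 — 8 in total.
Values that change: x1, n4, n7, n11, n13, n14, n15, n16, n19.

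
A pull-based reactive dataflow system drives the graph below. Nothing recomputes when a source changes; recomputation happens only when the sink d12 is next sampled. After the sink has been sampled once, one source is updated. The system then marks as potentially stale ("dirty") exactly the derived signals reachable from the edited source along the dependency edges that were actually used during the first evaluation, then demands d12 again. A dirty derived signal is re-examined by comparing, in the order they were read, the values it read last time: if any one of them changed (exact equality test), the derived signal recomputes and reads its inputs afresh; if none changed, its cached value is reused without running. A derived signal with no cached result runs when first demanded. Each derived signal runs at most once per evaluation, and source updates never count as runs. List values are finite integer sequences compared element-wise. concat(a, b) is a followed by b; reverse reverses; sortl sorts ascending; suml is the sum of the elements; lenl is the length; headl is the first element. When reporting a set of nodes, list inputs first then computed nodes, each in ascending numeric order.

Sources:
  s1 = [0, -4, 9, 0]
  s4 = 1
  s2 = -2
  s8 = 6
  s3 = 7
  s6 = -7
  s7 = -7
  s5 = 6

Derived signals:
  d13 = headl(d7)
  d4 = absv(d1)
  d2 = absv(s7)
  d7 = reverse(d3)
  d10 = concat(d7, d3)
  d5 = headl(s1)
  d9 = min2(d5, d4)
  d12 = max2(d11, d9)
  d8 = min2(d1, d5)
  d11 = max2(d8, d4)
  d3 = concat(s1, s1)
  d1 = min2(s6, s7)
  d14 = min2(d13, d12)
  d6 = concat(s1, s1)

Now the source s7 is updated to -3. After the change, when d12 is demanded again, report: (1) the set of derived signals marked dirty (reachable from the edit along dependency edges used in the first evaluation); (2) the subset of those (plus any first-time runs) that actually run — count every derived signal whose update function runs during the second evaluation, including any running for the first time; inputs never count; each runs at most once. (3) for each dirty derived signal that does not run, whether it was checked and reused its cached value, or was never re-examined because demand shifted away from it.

First evaluation (everything demanded from the output):
  d1 = min2(-7, -7) = -7
  d4 = absv(-7) = 7
  d5 = headl([0, -4, 9, 0]) = 0
  d8 = min2(-7, 0) = -7
  d9 = min2(0, 7) = 0
  d11 = max2(-7, 7) = 7
  d12 = max2(7, 0) = 7

Propagation after the edit:
  d1: runs — s7 -7->-3; result -7 (same value as before).
  d4: checked — values it read are unchanged (d1 unchanged); reused cached 7 without running.
  d8: checked — values it read are unchanged (d1 unchanged, d5 unchanged); reused cached -7 without running.
  d9: checked — values it read are unchanged (d5 unchanged, d4 unchanged); reused cached 0 without running.
  d11: checked — values it read are unchanged (d8 unchanged, d4 unchanged); reused cached 7 without running.
  d12: checked — values it read are unchanged (d11 unchanged, d9 unchanged); reused cached 7 without running.

Key observation: the change is absorbed at d1 — it re-runs but produces the same value, and the output's value is unchanged.

Marked dirty: d1, d4, d8, d9, d11, d12.
Derived signals that run: d1 — 1 in total.
Checked but reused from cache: d4, d8, d9, d11, d12.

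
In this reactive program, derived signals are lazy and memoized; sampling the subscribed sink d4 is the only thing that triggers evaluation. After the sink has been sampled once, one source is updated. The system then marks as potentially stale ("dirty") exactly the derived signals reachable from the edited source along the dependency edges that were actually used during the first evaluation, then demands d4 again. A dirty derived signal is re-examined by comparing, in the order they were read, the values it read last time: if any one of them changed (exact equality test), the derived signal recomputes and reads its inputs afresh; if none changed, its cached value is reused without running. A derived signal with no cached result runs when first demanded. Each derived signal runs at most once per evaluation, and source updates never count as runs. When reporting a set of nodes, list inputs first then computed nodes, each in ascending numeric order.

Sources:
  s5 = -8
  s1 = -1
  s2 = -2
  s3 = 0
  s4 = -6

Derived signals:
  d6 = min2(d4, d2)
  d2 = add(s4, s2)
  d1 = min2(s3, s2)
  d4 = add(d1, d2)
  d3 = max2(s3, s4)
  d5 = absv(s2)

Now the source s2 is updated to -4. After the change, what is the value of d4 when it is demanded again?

Demanding d4 again yields -14.

First demand of the output computes:
  d1 = min2(0, -2) = -2
  d2 = add(-6, -2) = -8
  d4 = add(-2, -8) = -10

After the edit, cleaning proceeds:
  d1: a read changed (s2 -2->-4) — executes, giving -4.
  d2: a read changed (s2 -2->-4) — executes, giving -10.
  d4: a read changed (d1 -2->-4; d2 -8->-10) — executes, giving -14.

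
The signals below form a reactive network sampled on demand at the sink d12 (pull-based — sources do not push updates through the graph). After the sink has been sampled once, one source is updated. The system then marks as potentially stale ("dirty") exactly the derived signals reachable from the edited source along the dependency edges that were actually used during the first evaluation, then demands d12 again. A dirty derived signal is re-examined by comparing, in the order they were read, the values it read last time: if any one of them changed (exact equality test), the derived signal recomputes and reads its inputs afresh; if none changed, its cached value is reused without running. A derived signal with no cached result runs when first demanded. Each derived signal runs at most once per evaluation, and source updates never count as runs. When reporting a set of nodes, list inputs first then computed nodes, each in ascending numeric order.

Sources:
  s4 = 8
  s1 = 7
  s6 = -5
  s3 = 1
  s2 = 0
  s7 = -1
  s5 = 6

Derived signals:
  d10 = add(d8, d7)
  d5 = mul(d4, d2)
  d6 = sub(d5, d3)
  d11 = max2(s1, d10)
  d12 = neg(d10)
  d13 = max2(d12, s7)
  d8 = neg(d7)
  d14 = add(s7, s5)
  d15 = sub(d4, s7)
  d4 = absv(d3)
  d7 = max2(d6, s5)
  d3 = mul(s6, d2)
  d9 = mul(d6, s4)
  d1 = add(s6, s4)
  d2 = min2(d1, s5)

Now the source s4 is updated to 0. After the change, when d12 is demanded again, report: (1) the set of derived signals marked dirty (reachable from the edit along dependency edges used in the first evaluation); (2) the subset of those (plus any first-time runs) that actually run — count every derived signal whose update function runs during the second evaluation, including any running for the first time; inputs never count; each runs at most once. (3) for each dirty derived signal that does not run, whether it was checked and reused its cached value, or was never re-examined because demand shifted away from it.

Dirty set: d1, d2, d3, d4, d5, d6, d7, d8, d10, d12.
Run set: d1, d2, d3, d4, d5, d6, d7, d8, d10 (9 run).
Re-examined without running (cache reused): d12.
The important point: d10 recomputes to an identical value, and the output ends up unchanged.

Initial pass — values computed on the first demand:
  d1 = add(-5, 8) = 3
  d2 = min2(3, 6) = 3
  d3 = mul(-5, 3) = -15
  d4 = absv(-15) = 15
  d5 = mul(15, 3) = 45
  d6 = sub(45, -15) = 60
  d7 = max2(60, 6) = 60
  d8 = neg(60) = -60
  d10 = add(-60, 60) = 0
  d12 = neg(0) = 0

Second demand — change propagation:
  d1: re-runs because s4 8->0; new result -5.
  d2: re-runs because d1 3->-5; new result -5.
  d3: re-runs because d2 3->-5; new result 25.
  d4: re-runs because d3 -15->25; new result 25.
  d5: re-runs because d4 15->25; d2 3->-5; new result -125.
  d6: re-runs because d5 45->-125; d3 -15->25; new result -150.
  d7: re-runs because d6 60->-150; new result 6.
  d8: re-runs because d7 60->6; new result -6.
  d10: re-runs because d8 -60->-6; d7 60->6; new result 0 (unchanged).
  d12: re-examined; everything it read last time is the same (d10 unchanged) — cache 0 kept, no run.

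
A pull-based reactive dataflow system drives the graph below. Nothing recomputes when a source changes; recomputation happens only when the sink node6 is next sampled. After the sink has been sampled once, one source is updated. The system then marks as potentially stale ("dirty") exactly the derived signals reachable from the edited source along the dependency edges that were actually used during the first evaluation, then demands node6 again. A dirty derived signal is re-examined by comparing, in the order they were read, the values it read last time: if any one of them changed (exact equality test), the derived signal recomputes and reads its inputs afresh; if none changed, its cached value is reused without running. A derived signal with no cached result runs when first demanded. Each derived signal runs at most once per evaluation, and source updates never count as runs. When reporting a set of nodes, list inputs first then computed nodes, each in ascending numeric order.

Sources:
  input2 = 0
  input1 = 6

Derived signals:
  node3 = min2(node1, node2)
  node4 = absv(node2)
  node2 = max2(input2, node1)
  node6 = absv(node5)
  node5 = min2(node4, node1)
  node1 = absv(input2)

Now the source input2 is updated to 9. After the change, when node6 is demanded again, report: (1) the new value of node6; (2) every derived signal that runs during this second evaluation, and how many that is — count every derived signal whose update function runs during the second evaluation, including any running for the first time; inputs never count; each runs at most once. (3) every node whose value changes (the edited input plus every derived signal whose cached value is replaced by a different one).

First evaluation (everything demanded from the output):
  node1 = absv(0) = 0
  node2 = max2(0, 0) = 0
  node4 = absv(0) = 0
  node5 = min2(0, 0) = 0
  node6 = absv(0) = 0

Propagation after the edit:
  node1: runs — input2 0->9; result 9.
  node2: runs — input2 0->9; node1 0->9; result 9.
  node4: runs — node2 0->9; result 9.
  node5: runs — node4 0->9; node1 0->9; result 9.
  node6: runs — node5 0->9; result 9.

New value of node6: 9.
Derived signals that run: node1, node2, node4, node5, node6 — 5 in total.
Values that change: input2, node1, node2, node4, node5, node6.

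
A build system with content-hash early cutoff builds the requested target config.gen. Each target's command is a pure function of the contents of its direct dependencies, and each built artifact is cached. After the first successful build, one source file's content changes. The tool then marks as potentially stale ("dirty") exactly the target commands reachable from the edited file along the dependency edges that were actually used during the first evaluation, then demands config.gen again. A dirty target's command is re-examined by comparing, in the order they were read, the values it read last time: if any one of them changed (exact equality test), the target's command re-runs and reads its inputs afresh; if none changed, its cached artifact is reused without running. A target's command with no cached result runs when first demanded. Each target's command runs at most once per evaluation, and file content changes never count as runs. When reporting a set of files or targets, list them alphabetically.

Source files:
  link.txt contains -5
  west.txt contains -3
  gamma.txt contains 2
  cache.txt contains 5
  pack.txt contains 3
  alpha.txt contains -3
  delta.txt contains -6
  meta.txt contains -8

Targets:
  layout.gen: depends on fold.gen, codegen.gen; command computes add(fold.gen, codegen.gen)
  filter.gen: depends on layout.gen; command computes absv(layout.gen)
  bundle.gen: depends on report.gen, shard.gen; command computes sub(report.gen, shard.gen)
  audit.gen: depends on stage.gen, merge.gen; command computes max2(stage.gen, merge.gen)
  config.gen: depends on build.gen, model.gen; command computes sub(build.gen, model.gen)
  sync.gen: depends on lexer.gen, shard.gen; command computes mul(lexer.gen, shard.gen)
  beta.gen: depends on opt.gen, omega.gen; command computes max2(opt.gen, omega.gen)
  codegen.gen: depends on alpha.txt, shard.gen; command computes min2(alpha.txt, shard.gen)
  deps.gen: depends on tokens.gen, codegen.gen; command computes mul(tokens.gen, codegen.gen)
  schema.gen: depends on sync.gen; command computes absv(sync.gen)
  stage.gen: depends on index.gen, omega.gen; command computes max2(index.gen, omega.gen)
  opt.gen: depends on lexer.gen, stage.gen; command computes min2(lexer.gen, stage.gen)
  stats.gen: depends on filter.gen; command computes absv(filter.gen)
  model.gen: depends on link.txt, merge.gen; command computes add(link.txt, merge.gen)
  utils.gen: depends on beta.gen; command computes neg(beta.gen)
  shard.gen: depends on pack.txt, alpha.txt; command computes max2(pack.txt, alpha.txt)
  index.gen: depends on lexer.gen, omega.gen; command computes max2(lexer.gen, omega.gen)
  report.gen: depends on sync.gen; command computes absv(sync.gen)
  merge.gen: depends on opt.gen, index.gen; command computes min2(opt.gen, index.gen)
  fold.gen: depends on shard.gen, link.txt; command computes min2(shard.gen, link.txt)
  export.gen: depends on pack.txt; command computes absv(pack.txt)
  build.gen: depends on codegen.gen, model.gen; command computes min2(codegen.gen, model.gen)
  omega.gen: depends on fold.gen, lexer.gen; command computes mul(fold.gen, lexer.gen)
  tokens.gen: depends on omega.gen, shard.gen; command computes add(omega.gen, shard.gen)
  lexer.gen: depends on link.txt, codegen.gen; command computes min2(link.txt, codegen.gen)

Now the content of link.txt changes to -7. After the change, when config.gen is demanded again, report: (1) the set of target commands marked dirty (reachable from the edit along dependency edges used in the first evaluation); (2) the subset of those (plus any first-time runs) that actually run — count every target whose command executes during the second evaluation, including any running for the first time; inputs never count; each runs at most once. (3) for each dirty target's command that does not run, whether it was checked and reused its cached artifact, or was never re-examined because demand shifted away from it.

First evaluation (everything demanded from the output):
  shard.gen = max2(3, -3) = 3
  codegen.gen = min2(-3, 3) = -3
  fold.gen = min2(3, -5) = -5
  lexer.gen = min2(-5, -3) = -5
  omega.gen = mul(-5, -5) = 25
  index.gen = max2(-5, 25) = 25
  stage.gen = max2(25, 25) = 25
  opt.gen = min2(-5, 25) = -5
  merge.gen = min2(-5, 25) = -5
  model.gen = add(-5, -5) = -10
  build.gen = min2(-3, -10) = -10
  config.gen = sub(-10, -10) = 0

Propagation after the edit:
  fold.gen: runs — link.txt -5->-7; result -7.
  lexer.gen: runs — link.txt -5->-7; result -7.
  omega.gen: runs — fold.gen -5->-7; lexer.gen -5->-7; result 49.
  index.gen: runs — lexer.gen -5->-7; omega.gen 25->49; result 49.
  stage.gen: runs — index.gen 25->49; omega.gen 25->49; result 49.
  opt.gen: runs — lexer.gen -5->-7; stage.gen 25->49; result -7.
  merge.gen: runs — opt.gen -5->-7; index.gen 25->49; result -7.
  model.gen: runs — link.txt -5->-7; merge.gen -5->-7; result -14.
  build.gen: runs — model.gen -10->-14; result -14.
  config.gen: runs — build.gen -10->-14; model.gen -10->-14; result 0 (same value as before).

Marked dirty: build.gen, config.gen, fold.gen, index.gen, lexer.gen, merge.gen, model.gen, omega.gen, opt.gen, stage.gen.
Target commands that run: build.gen, config.gen, fold.gen, index.gen, lexer.gen, merge.gen, model.gen, omega.gen, opt.gen, stage.gen — 10 in total.
Every dirty target's command ran.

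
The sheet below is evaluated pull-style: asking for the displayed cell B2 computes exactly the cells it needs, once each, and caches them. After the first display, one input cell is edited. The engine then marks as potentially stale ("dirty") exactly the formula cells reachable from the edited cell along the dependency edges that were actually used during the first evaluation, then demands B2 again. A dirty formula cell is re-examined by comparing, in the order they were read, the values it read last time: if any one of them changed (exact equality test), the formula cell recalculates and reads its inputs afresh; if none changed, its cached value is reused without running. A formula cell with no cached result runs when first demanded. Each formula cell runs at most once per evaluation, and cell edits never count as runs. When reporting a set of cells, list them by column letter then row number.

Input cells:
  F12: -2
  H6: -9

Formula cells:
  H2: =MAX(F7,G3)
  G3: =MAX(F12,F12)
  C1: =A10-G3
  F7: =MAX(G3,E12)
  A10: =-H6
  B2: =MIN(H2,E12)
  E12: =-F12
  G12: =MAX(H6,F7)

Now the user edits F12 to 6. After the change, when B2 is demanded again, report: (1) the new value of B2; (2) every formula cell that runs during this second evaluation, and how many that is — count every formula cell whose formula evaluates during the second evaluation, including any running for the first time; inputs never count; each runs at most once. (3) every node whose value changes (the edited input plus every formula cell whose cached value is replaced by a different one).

Demanding B2 again yields -6.
5 formula cells run: B2, E12, F7, G3, H2.
The nodes whose values change: B2, E12, F7, F12, G3, H2.

First demand of the output computes:
  E12 = -(-2) = 2
  G3 = MAX(-2, -2) = -2
  F7 = MAX(-2, 2) = 2
  H2 = MAX(2, -2) = 2
  B2 = MIN(2, 2) = 2

After the edit, cleaning proceeds:
  E12: a read changed (F12 -2->6) — executes, giving -6.
  G3: a read changed (F12 -2->6; F12 -2->6) — executes, giving 6.
  F7: a read changed (G3 -2->6; E12 2->-6) — executes, giving 6.
  H2: a read changed (F7 2->6; G3 -2->6) — executes, giving 6.
  B2: a read changed (H2 2->6; E12 2->-6) — executes, giving -6.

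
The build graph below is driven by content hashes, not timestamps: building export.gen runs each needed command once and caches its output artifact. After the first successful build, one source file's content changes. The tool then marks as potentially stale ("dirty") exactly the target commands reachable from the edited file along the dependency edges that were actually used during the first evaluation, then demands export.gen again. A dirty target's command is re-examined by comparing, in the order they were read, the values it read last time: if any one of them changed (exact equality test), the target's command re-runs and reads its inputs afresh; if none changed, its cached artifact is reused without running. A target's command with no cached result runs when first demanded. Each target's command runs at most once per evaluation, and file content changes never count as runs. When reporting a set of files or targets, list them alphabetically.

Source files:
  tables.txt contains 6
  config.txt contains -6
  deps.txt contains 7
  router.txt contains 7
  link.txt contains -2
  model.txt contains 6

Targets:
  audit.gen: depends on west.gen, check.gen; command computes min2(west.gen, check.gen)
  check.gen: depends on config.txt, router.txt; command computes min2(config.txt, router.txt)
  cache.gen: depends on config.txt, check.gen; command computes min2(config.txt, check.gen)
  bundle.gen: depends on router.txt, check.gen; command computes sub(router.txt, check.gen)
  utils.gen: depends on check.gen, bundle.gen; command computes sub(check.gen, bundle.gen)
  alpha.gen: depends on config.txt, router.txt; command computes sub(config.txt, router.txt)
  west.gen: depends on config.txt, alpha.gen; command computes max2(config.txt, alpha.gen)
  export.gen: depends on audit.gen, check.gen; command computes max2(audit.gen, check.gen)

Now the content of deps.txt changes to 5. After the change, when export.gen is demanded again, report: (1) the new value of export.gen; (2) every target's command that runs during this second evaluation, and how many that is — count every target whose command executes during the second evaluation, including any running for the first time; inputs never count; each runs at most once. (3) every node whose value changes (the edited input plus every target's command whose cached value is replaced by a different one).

Initial pass — values computed on the first demand:
  alpha.gen = sub(-6, 7) = -13
  check.gen = min2(-6, 7) = -6
  west.gen = max2(-6, -13) = -6
  audit.gen = min2(-6, -6) = -6
  export.gen = max2(-6, -6) = -6

Second demand — change propagation:
  no demanded computation ever read deps.txt, so the edit dirties nothing and nothing runs.

The important point: nothing the output needs ever reads deps.txt, so the edit is invisible to it.

export.gen now evaluates to -6.
Run set: none (0 run).
Changed values: deps.txt.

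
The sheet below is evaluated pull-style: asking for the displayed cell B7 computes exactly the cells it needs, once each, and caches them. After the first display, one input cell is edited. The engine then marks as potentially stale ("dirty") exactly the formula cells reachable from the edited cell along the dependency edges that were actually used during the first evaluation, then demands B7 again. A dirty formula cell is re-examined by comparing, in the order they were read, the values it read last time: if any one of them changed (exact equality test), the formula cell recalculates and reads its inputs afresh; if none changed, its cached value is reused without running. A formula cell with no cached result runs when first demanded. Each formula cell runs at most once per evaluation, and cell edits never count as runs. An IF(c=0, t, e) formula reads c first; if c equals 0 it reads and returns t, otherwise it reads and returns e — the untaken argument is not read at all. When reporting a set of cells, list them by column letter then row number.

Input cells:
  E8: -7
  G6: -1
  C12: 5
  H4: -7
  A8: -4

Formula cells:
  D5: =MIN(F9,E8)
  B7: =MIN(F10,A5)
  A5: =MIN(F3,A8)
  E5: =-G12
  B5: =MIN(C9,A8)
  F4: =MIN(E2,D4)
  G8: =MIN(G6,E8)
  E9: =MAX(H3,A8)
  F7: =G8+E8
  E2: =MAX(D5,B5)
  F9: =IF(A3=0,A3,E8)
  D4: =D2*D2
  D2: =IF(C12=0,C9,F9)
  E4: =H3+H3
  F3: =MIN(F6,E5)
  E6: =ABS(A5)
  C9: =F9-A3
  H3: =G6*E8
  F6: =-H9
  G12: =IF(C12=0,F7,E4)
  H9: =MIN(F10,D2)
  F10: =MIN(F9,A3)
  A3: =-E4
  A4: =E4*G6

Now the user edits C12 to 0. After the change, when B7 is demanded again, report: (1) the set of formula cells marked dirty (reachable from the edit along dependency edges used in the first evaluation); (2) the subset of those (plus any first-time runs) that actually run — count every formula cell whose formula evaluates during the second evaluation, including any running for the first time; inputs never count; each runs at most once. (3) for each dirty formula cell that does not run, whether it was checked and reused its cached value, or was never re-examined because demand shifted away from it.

First demand of the output computes:
  H3 = -1 * -7 = 7
  E4 = 7 + 7 = 14
  A3 = -(14) = -14
  F9 = IF(A3=0: A3=-14 -> else branch E8) = -7
  D2 = IF(C12=0: C12=5 -> else branch F9) = -7
  F10 = MIN(-7, -14) = -14
  G12 = IF(C12=0: C12=5 -> else branch E4) = 14
  E5 = -(14) = -14
  H9 = MIN(-14, -7) = -14
  F6 = -(-14) = 14
  F3 = MIN(14, -14) = -14
  A5 = MIN(-14, -4) = -14
  B7 = MIN(-14, -14) = -14

After the edit, cleaning proceeds:
  C9: had never run; runs now, result 7.
  D2: a read changed (C12 5->0) — executes, giving 7.
  G8: had never run; runs now, result -7.
  F7: had never run; runs now, result -14.
  G12: a read changed (C12 5->0) — executes, giving -14.
  E5: a read changed (G12 14->-14) — executes, giving 14.
  H9: a read changed (D2 -7->7) — executes, giving -14 — identical to its old value.
  F6: dirty, but its reads are unchanged (H9 unchanged); cached 14 stands.
  F3: a read changed (E5 -14->14) — executes, giving 14.
  A5: a read changed (F3 -14->14) — executes, giving -4.
  B7: a read changed (A5 -14->-4) — executes, giving -14 — identical to its old value.

Note the branch switch — C9, F7, G8 had no cache and run now for the first time.

The edit dirties: A5, B7, D2, E5, F3, F6, G12, H9.
10 formula cells run: A5, B7, C9, D2, E5, F3, F7, G8, G12, H9.
Cache hits after checking: F6.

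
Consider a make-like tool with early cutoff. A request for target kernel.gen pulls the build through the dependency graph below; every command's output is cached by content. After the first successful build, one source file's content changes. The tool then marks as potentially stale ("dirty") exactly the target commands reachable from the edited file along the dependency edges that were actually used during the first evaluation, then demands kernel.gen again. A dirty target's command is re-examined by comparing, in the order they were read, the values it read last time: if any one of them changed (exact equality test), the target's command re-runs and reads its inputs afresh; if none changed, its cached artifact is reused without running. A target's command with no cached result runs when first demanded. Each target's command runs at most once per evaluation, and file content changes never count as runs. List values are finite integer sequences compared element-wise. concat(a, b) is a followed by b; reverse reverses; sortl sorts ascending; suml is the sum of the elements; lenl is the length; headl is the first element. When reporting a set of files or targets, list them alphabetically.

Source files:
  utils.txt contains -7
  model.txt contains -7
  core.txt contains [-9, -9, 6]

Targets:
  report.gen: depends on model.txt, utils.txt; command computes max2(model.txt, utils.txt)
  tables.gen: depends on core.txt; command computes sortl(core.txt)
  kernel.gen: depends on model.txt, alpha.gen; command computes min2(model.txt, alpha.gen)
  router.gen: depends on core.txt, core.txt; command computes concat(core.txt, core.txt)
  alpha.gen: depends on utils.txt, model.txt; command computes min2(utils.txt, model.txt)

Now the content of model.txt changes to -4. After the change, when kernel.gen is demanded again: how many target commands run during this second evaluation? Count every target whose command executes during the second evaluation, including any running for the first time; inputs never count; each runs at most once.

First demand of the output computes:
  alpha.gen = min2(-7, -7) = -7
  kernel.gen = min2(-7, -7) = -7

After the edit, cleaning proceeds:
  alpha.gen: a read changed (model.txt -7->-4) — executes, giving -7 — identical to its old value.
  kernel.gen: a read changed (model.txt -7->-4) — executes, giving -7 — identical to its old value.

2 target commands run: alpha.gen, kernel.gen.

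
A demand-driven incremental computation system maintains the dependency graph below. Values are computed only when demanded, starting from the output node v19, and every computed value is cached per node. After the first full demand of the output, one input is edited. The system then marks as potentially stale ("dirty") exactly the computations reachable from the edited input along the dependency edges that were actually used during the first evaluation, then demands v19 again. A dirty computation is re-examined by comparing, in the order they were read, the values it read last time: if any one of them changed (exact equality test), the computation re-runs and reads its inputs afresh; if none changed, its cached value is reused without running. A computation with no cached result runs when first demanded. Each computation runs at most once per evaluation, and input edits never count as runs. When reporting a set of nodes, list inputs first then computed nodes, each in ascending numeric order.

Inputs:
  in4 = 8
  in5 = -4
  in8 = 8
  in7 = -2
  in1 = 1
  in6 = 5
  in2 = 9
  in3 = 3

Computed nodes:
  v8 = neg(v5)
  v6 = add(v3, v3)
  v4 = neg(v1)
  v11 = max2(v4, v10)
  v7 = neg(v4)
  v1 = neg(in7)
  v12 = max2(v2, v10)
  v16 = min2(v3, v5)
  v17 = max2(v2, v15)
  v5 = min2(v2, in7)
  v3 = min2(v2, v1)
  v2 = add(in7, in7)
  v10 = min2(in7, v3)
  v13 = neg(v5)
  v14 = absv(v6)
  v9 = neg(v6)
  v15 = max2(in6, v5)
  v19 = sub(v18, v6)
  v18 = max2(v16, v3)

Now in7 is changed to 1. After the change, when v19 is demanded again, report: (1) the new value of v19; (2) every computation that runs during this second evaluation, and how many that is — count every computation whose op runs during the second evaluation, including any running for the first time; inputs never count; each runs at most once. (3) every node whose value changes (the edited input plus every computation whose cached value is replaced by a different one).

New value of v19: 1.
Computations that run: v1, v2, v3, v5, v6, v16, v18, v19 — 8 in total.
Values that change: in7, v1, v2, v3, v5, v6, v16, v18, v19.

First evaluation (everything demanded from the output):
  v1 = neg(-2) = 2
  v2 = add(-2, -2) = -4
  v3 = min2(-4, 2) = -4
  v5 = min2(-4, -2) = -4
  v6 = add(-4, -4) = -8
  v16 = min2(-4, -4) = -4
  v18 = max2(-4, -4) = -4
  v19 = sub(-4, -8) = 4

Propagation after the edit:
  v1: runs — in7 -2->1; result -1.
  v2: runs — in7 -2->1; in7 -2->1; result 2.
  v3: runs — v2 -4->2; v1 2->-1; result -1.
  v5: runs — v2 -4->2; in7 -2->1; result 1.
  v6: runs — v3 -4->-1; v3 -4->-1; result -2.
  v16: runs — v3 -4->-1; v5 -4->1; result -1.
  v18: runs — v16 -4->-1; v3 -4->-1; result -1.
  v19: runs — v18 -4->-1; v6 -8->-2; result 1.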